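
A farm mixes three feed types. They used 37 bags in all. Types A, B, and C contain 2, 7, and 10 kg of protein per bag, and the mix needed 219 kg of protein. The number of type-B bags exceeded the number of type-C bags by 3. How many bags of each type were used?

Let a = type-A bags, b = type-B bags, c = type-C bags.
  a + b + c = 37
  2a + 7b + 10c = 219
  b - c = 3
Row-reduce the augmented matrix:
R2 ← R2 − 2·R1.
R2 ← R2 / (5).
R1 ← R1 − 1·R2.
R3 ← R3 − 1·R2.
R3 ← R3 / (-13/5).
R1 ← R1 + 3/5·R3.
R2 ← R2 − 8/5·R3.
Reading off the reduced rows gives a = 14, b = 13, c = 10.

type-A bags: 14, type-B bags: 13, type-C bags: 10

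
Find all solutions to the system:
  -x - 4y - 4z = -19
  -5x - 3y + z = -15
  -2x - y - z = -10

x = 3, y = 1, z = 3

Row-reduce the augmented matrix:
R1 ← R1 / (-1).
R2 ← R2 + 5·R1.
R3 ← R3 + 2·R1.
R2 ← R2 / (17).
R1 ← R1 − 4·R2.
R3 ← R3 − 7·R2.
R3 ← R3 / (-28/17).
R1 ← R1 + 16/17·R3.
R2 ← R2 − 21/17·R3.
Reading off the reduced rows gives x = 3, y = 1, z = 3.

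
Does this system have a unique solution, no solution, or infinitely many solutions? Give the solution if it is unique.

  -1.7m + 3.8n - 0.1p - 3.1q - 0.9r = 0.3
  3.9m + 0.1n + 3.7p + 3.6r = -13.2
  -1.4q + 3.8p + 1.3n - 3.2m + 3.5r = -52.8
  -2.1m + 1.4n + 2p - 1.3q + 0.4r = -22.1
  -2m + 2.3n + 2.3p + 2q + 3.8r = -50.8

m = 6, n = -1, p = -5, q = -3, r = -5

Row-reduce the augmented matrix:
R1 ← R1 / (-17/10).
R2 ← R2 − 39/10·R1.
R3 ← R3 + 16/5·R1.
R4 ← R4 + 21/10·R1.
R5 ← R5 + 2·R1.
R2 ← R2 / (1499/170).
R1 ← R1 + 38/17·R2.
R3 ← R3 + 199/34·R2.
R4 ← R4 + 56/17·R2.
R5 ← R5 + 369/170·R2.
R3 ← R3 / (47158/7495).
R1 ← R1 − 1407/1499·R3.
R2 ← R2 − 590/1499·R3.
R4 ← R4 − 51267/14990·R3.
R5 ← R5 − 49047/14990·R3.
R4 ← R4 / (26101/943160).
R1 ← R1 − 5965/94316·R4.
R2 ← R2 + 37193/47158·R4.
R3 ← R3 + 4277/94316·R4.
R5 ← R5 − 3814869/943160·R4.
R5 ← R5 / (24905188/130505).
R1 ← R1 − 76850/26101·R5.
R2 ← R2 + 966643/26101·R5.
R3 ← R3 + 29483/26101·R5.
R4 ← R4 + 1218532/26101·R5.
Reading off the reduced rows gives m = 6, n = -1, p = -5, q = -3, r = -5.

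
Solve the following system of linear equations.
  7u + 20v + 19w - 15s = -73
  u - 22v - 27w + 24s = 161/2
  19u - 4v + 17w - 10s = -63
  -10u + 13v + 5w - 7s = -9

Row-reduce:
R1 ← R1 / (7).
R2 ← R2 − 1·R1.
R3 ← R3 − 19·R1.
R4 ← R4 + 10·R1.
R2 ← R2 / (-174/7).
R1 ← R1 − 20/7·R2.
R3 ← R3 + 408/7·R2.
R4 ← R4 − 291/7·R2.
R3 ← R3 / (1018/29).
R1 ← R1 + 61/87·R3.
R2 ← R2 − 104/87·R3.
R4 ← R4 + 509/29·R3.
Row 4 reduces to 0 = -1/4, a contradiction. The system is inconsistent.

no solution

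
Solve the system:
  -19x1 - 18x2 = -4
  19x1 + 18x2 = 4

infinitely many solutions

Row-reduce:
R1 ← R1 / (-19).
R2 ← R2 − 19·R1.
Rank is 1 with 2 unknowns, leaving x2 free.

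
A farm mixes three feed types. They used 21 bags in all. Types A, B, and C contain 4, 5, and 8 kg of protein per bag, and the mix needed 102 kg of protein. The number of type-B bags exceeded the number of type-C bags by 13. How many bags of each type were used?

type-A bags: 6, type-B bags: 14, type-C bags: 1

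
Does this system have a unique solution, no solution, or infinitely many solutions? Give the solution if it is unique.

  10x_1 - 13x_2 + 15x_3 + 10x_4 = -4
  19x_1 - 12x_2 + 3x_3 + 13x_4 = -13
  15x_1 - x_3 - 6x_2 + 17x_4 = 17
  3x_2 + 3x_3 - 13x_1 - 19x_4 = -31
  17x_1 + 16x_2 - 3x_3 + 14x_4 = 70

Row-reduce:
R1 ← R1 / (10).
R2 ← R2 − 19·R1.
R3 ← R3 − 15·R1.
R4 ← R4 + 13·R1.
R5 ← R5 − 17·R1.
R2 ← R2 / (127/10).
R1 ← R1 + 13/10·R2.
R3 ← R3 − 27/2·R2.
R4 ← R4 + 139/10·R2.
R5 ← R5 − 381/10·R2.
R3 ← R3 / (458/127).
R1 ← R1 + 141/127·R3.
R2 ← R2 + 255/127·R3.
R4 ← R4 + 687/127·R3.
R5 ← R5 − 48·R3.
Swap R4 and R5.
R4 ← R4 / (-22101/229).
R1 ← R1 − 679/229·R4.
R2 ← R2 − 960/229·R4.
R3 ← R3 − 532/229·R4.
Row 5 reduces to 0 = 1, a contradiction. The system is inconsistent.

no solution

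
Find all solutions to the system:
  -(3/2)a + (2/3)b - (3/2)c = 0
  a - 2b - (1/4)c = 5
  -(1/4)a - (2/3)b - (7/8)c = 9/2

no solution

Row-reduce:
R1 ← R1 / (-3/2).
R2 ← R2 − 1·R1.
R3 ← R3 + 1/4·R1.
R2 ← R2 / (-14/9).
R1 ← R1 + 4/9·R2.
R3 ← R3 + 7/9·R2.
Row 3 reduces to 0 = 2, a contradiction. The system is inconsistent.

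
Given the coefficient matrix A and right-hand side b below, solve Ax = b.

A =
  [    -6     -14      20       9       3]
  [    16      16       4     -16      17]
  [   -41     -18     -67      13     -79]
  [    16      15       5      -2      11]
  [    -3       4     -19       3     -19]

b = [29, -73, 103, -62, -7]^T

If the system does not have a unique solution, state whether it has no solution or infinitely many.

Row-reduce:
R1 ← R1 / (-6).
R2 ← R2 − 16·R1.
R3 ← R3 + 41·R1.
R4 ← R4 − 16·R1.
R5 ← R5 + 3·R1.
R2 ← R2 / (-64/3).
R1 ← R1 − 7/3·R2.
R3 ← R3 − 233/3·R2.
R4 ← R4 + 67/3·R2.
R5 ← R5 − 11·R2.
R3 ← R3 / (81/16).
R1 ← R1 − 47/16·R3.
R2 ← R2 + 43/16·R3.
R4 ← R4 + 27/16·R3.
R5 ← R5 − 9/16·R3.
R4 ← R4 / (43/6).
R1 ← R1 − 860/81·R4.
R2 ← R2 + 1727/162·R4.
R3 ← R3 + 310/81·R4.
R5 ← R5 − 43/9·R4.
Rank is 4 with 5 unknowns, leaving x_5 free.

infinitely many solutions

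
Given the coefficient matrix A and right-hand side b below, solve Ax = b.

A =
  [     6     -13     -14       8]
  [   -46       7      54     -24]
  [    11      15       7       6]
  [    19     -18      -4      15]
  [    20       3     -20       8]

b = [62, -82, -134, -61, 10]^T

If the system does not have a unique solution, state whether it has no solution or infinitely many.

x_1 = -4, x_2 = -2, x_3 = -6, x_4 = -3

Row-reduce the augmented matrix:
R1 ← R1 / (6).
R2 ← R2 + 46·R1.
R3 ← R3 − 11·R1.
R4 ← R4 − 19·R1.
R5 ← R5 − 20·R1.
R2 ← R2 / (-278/3).
R1 ← R1 + 13/6·R2.
R3 ← R3 − 233/6·R2.
R4 ← R4 − 139/6·R2.
R5 ← R5 − 139/3·R2.
R3 ← R3 / (1434/139).
R1 ← R1 + 151/139·R3.
R2 ← R2 − 80/139·R3.
R4 ← R4 − 27·R3.
R4 ← R4 / (-4604/239).
R1 ← R1 − 857/717·R4.
R2 ← R2 + 568/717·R4.
R3 ← R3 − 485/717·R4.
R5 reduces to 0 = 0, so the extra equation is consistent.
Reading off the reduced rows gives x_1 = -4, x_2 = -2, x_3 = -6, x_4 = -3.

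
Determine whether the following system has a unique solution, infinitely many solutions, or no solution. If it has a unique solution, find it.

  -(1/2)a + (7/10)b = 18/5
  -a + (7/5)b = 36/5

Row-reduce:
R1 ← R1 / (-1/2).
R2 ← R2 + 1·R1.
Rank is 1 with 2 unknowns, leaving b free.

infinitely many solutions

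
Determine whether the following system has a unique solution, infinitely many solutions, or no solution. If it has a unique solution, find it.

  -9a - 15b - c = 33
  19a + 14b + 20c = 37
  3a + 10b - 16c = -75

a = 1, b = -3, c = 3

Row-reduce the augmented matrix:
R1 ← R1 / (-9).
R2 ← R2 − 19·R1.
R3 ← R3 − 3·R1.
R2 ← R2 / (-53/3).
R1 ← R1 − 5/3·R2.
R3 ← R3 − 5·R2.
R3 ← R3 / (-1792/159).
R1 ← R1 − 286/159·R3.
R2 ← R2 + 161/159·R3.
Reading off the reduced rows gives a = 1, b = -3, c = 3.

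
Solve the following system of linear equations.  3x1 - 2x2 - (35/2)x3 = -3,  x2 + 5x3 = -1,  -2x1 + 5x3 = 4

Row-reduce:
R1 ← R1 / (3).
R3 ← R3 + 2·R1.
R1 ← R1 + 2/3·R2.
R3 ← R3 + 4/3·R2.
Row 3 reduces to 0 = 2/3, a contradiction. The system is inconsistent.

no solution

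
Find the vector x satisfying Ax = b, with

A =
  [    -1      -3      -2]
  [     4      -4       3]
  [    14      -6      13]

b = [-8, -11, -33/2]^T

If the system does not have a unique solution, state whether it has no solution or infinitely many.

Row-reduce:
R1 ← R1 / (-1).
R2 ← R2 − 4·R1.
R3 ← R3 − 14·R1.
R2 ← R2 / (-16).
R1 ← R1 − 3·R2.
R3 ← R3 + 48·R2.
Row 3 reduces to 0 = 1/2, a contradiction. The system is inconsistent.

no solution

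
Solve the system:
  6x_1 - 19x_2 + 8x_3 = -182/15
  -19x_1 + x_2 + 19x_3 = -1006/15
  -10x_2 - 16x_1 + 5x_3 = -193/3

x_1 = 3, x_2 = 4/3, x_3 = -3/5

Row-reduce the augmented matrix:
R1 ← R1 / (6).
R2 ← R2 + 19·R1.
R3 ← R3 + 16·R1.
R2 ← R2 / (-355/6).
R1 ← R1 + 19/6·R2.
R3 ← R3 + 182/3·R2.
R3 ← R3 / (-6789/355).
R1 ← R1 + 369/355·R3.
R2 ← R2 + 266/355·R3.
Reading off the reduced rows gives x_1 = 3, x_2 = 4/3, x_3 = -3/5.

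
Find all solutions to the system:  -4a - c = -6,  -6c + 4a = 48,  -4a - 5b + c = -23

Row-reduce the augmented matrix:
R1 ← R1 / (-4).
R2 ← R2 − 4·R1.
R3 ← R3 + 4·R1.
Swap R2 and R3.
R2 ← R2 / (-5).
R3 ← R3 / (-7).
R1 ← R1 − 1/4·R3.
R2 ← R2 + 2/5·R3.
Reading off the reduced rows gives a = 3, b = 1, c = -6.

a = 3, b = 1, c = -6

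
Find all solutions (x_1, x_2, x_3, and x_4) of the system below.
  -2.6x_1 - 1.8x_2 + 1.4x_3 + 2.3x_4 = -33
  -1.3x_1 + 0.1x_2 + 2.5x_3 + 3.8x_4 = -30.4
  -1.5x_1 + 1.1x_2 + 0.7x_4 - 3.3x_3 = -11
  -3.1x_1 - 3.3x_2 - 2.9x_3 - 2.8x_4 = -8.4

x_1 = 6, x_2 = 2, x_3 = 0, x_4 = -6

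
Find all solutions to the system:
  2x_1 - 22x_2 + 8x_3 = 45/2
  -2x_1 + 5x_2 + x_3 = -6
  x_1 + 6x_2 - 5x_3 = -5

no solution

Row-reduce:
R1 ← R1 / (2).
R2 ← R2 + 2·R1.
R3 ← R3 − 1·R1.
R2 ← R2 / (-17).
R1 ← R1 + 11·R2.
R3 ← R3 − 17·R2.
Row 3 reduces to 0 = 1/4, a contradiction. The system is inconsistent.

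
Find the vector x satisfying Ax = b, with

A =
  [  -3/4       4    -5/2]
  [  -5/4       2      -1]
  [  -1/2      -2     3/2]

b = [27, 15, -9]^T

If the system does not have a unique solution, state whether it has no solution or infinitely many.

no solution

Row-reduce:
R1 ← R1 / (-3/4).
R2 ← R2 + 5/4·R1.
R3 ← R3 + 1/2·R1.
R2 ← R2 / (-14/3).
R1 ← R1 + 16/3·R2.
R3 ← R3 + 14/3·R2.
Row 3 reduces to 0 = 3, a contradiction. The system is inconsistent.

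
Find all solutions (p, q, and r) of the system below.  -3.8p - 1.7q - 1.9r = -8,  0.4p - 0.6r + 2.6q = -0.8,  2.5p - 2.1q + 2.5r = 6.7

Row-reduce the augmented matrix:
R1 ← R1 / (-19/5).
R2 ← R2 − 2/5·R1.
R3 ← R3 − 5/2·R1.
R2 ← R2 / (46/19).
R1 ← R1 − 17/38·R2.
R3 ← R3 + 1223/380·R2.
R3 ← R3 / (429/2300).
R1 ← R1 − 149/230·R3.
R2 ← R2 + 38/115·R3.
Reading off the reduced rows gives p = 5, q = -2, r = -4.

p = 5, q = -2, r = -4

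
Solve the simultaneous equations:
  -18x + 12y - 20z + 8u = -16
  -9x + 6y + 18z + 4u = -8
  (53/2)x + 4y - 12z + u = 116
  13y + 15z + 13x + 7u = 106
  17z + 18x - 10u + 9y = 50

Row-reduce:
R1 ← R1 / (-18).
R2 ← R2 + 9·R1.
R3 ← R3 − 53/2·R1.
R4 ← R4 − 13·R1.
R5 ← R5 − 18·R1.
Swap R2 and R3.
R2 ← R2 / (65/3).
R1 ← R1 + 2/3·R2.
R4 ← R4 − 65/3·R2.
R5 ← R5 − 21·R2.
R3 ← R3 / (28).
R1 ← R1 + 32/195·R3.
R2 ← R2 + 373/195·R3.
R4 ← R4 − 42·R3.
R5 ← R5 − 2416/65·R3.
Swap R4 and R5.
R4 ← R4 / (-187/13).
R1 ← R1 + 2/39·R4.
R2 ← R2 − 23/39·R4.
Row 5 reduces to 0 = 2, a contradiction. The system is inconsistent.

no solution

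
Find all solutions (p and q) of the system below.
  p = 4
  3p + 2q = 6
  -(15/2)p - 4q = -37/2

Row-reduce:
R2 ← R2 − 3·R1.
R3 ← R3 + 15/2·R1.
R2 ← R2 / (2).
R3 ← R3 + 4·R2.
Row 3 reduces to 0 = -1/2, a contradiction. The system is inconsistent.

no solution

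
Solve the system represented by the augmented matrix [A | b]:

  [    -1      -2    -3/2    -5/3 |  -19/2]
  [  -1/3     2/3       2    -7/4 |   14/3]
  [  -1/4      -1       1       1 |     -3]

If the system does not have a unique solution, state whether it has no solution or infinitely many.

infinitely many solutions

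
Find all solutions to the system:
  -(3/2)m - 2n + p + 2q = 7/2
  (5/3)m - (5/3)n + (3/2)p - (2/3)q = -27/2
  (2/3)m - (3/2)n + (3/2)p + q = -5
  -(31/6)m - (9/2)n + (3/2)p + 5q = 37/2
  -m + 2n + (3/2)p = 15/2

no solution

Row-reduce:
R1 ← R1 / (-3/2).
R2 ← R2 − 5/3·R1.
R3 ← R3 − 2/3·R1.
R4 ← R4 + 31/6·R1.
R5 ← R5 + 1·R1.
R2 ← R2 / (-35/9).
R1 ← R1 − 4/3·R2.
R3 ← R3 + 43/18·R2.
R4 ← R4 − 43/18·R2.
R5 ← R5 − 10/3·R2.
R3 ← R3 / (143/420).
R1 ← R1 − 8/35·R3.
R2 ← R2 + 47/70·R3.
R4 ← R4 + 143/420·R3.
R5 ← R5 − 43/14·R3.
Swap R4 and R5.
R4 ← R4 / (-1204/143).
R1 ← R1 + 204/143·R4.
R2 ← R2 − 206/143·R4.
R3 ← R3 − 392/143·R4.
Row 5 reduces to 0 = 3, a contradiction. The system is inconsistent.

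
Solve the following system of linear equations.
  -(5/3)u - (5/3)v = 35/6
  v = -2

u = -3/2, v = -2

Row-reduce the augmented matrix:
R1 ← R1 / (-5/3).
R1 ← R1 − 1·R2.
Reading off the reduced rows gives u = -3/2, v = -2.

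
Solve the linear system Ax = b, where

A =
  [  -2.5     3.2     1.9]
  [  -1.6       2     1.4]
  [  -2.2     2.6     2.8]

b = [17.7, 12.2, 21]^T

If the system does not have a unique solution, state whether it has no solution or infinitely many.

Row-reduce the augmented matrix:
R1 ← R1 / (-5/2).
R2 ← R2 + 8/5·R1.
R3 ← R3 + 11/5·R1.
R2 ← R2 / (-6/125).
R1 ← R1 + 32/25·R2.
R3 ← R3 + 27/125·R2.
R3 ← R3 / (3/10).
R1 ← R1 + 17/3·R3.
R2 ← R2 + 23/6·R3.
Reading off the reduced rows gives x_1 = -2, x_2 = 1, x_3 = 5.

x_1 = -2, x_2 = 1, x_3 = 5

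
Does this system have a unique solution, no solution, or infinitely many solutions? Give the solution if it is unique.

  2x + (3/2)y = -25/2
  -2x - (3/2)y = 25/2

Row-reduce:
R1 ← R1 / (2).
R2 ← R2 + 2·R1.
Rank is 1 with 2 unknowns, leaving y free.

infinitely many solutions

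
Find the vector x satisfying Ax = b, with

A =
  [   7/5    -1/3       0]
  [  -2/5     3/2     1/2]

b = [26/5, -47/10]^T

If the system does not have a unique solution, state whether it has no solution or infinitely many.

infinitely many solutions

Row-reduce:
R1 ← R1 / (7/5).
R2 ← R2 + 2/5·R1.
R2 ← R2 / (59/42).
R1 ← R1 + 5/21·R2.
Rank is 2 with 3 unknowns, leaving x_3 free.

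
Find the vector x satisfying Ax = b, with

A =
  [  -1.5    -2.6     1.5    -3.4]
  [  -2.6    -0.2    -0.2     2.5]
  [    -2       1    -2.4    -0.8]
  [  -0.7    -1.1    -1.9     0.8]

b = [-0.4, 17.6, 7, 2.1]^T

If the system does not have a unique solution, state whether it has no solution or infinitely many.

Row-reduce the augmented matrix:
R1 ← R1 / (-3/2).
R2 ← R2 + 13/5·R1.
R3 ← R3 + 2·R1.
R4 ← R4 + 7/10·R1.
R2 ← R2 / (323/75).
R1 ← R1 − 26/15·R2.
R3 ← R3 − 67/15·R2.
R4 ← R4 − 17/150·R2.
R3 ← R3 / (-2416/1615).
R1 ← R1 − 41/323·R3.
R2 ← R2 + 210/323·R3.
R4 ← R4 + 48/19·R3.
R4 ← R4 / (31897/3020).
R1 ← R1 + 7409/4832·R4.
R2 ← R2 − 9929/2416·R4.
R3 ← R3 − 16059/4832·R4.
Reading off the reduced rows gives x_1 = -5, x_2 = 1, x_3 = 1, x_4 = 2.

x_1 = -5, x_2 = 1, x_3 = 1, x_4 = 2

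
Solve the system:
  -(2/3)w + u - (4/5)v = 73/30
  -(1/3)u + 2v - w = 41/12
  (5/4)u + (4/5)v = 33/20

u = 1, v = 1/2, w = -11/4

Row-reduce the augmented matrix:
R2 ← R2 + 1/3·R1.
R3 ← R3 − 5/4·R1.
R2 ← R2 / (26/15).
R1 ← R1 + 4/5·R2.
R3 ← R3 − 9/5·R2.
R3 ← R3 / (82/39).
R1 ← R1 + 16/13·R3.
R2 ← R2 + 55/78·R3.
Reading off the reduced rows gives u = 1, v = 1/2, w = -11/4.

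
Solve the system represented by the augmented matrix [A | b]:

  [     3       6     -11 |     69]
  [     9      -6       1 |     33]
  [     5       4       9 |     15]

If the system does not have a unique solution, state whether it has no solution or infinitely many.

x_1 = 6, x_2 = 3, x_3 = -3

Row-reduce the augmented matrix:
R1 ← R1 / (3).
R2 ← R2 − 9·R1.
R3 ← R3 − 5·R1.
R2 ← R2 / (-24).
R1 ← R1 − 2·R2.
R3 ← R3 + 6·R2.
R3 ← R3 / (113/6).
R1 ← R1 + 5/6·R3.
R2 ← R2 + 17/12·R3.
Reading off the reduced rows gives x_1 = 6, x_2 = 3, x_3 = -3.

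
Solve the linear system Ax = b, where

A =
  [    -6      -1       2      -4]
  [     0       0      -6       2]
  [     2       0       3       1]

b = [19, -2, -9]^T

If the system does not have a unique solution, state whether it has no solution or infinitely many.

infinitely many solutions

Row-reduce:
R1 ← R1 / (-6).
R3 ← R3 − 2·R1.
Swap R2 and R3.
R2 ← R2 / (-1/3).
R1 ← R1 − 1/6·R2.
R3 ← R3 / (-6).
R1 ← R1 − 3/2·R3.
R2 ← R2 + 11·R3.
Rank is 3 with 4 unknowns, leaving x_4 free.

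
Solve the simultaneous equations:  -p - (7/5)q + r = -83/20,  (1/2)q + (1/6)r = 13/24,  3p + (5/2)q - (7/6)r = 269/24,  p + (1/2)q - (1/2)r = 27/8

p = 3, q = 1, r = 1/4

Row-reduce the augmented matrix:
R1 ← R1 / (-1).
R3 ← R3 − 3·R1.
R4 ← R4 − 1·R1.
R2 ← R2 / (1/2).
R1 ← R1 − 7/5·R2.
R3 ← R3 + 17/10·R2.
R4 ← R4 + 9/10·R2.
R3 ← R3 / (12/5).
R1 ← R1 + 22/15·R3.
R2 ← R2 − 1/3·R3.
R4 ← R4 − 4/5·R3.
R4 reduces to 0 = 0, so the extra equation is consistent.
Reading off the reduced rows gives p = 3, q = 1, r = 1/4.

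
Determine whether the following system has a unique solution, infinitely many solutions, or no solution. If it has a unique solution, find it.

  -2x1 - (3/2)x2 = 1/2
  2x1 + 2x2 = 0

x1 = -1, x2 = 1

Row-reduce the augmented matrix:
R1 ← R1 / (-2).
R2 ← R2 − 2·R1.
R2 ← R2 / (1/2).
R1 ← R1 − 3/4·R2.
Reading off the reduced rows gives x1 = -1, x2 = 1.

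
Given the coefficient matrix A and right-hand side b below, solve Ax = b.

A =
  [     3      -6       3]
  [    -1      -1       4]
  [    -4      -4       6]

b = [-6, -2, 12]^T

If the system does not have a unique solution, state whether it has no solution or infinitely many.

x_1 = -4, x_2 = -2, x_3 = -2

Row-reduce the augmented matrix:
R1 ← R1 / (3).
R2 ← R2 + 1·R1.
R3 ← R3 + 4·R1.
R2 ← R2 / (-3).
R1 ← R1 + 2·R2.
R3 ← R3 + 12·R2.
R3 ← R3 / (-10).
R1 ← R1 + 7/3·R3.
R2 ← R2 + 5/3·R3.
Reading off the reduced rows gives x_1 = -4, x_2 = -2, x_3 = -2.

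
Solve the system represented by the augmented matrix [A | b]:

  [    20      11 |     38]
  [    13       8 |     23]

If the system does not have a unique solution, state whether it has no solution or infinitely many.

x_1 = 3, x_2 = -2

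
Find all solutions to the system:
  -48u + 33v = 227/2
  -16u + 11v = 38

no solution

Row-reduce:
R1 ← R1 / (-48).
R2 ← R2 + 16·R1.
Row 2 reduces to 0 = 1/6, a contradiction. The system is inconsistent.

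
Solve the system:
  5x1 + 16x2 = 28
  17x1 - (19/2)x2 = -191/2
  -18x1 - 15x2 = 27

no solution

Row-reduce:
R1 ← R1 / (5).
R2 ← R2 − 17·R1.
R3 ← R3 + 18·R1.
R2 ← R2 / (-639/10).
R1 ← R1 − 16/5·R2.
R3 ← R3 − 213/5·R2.
Row 3 reduces to 0 = 2/3, a contradiction. The system is inconsistent.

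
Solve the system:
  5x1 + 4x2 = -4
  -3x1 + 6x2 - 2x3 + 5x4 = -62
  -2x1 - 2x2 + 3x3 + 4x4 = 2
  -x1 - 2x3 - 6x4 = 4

Row-reduce the augmented matrix:
R1 ← R1 / (5).
R2 ← R2 + 3·R1.
R3 ← R3 + 2·R1.
R4 ← R4 + 1·R1.
R2 ← R2 / (42/5).
R1 ← R1 − 4/5·R2.
R3 ← R3 + 2/5·R2.
R4 ← R4 − 4/5·R2.
R3 ← R3 / (61/21).
R1 ← R1 − 4/21·R3.
R2 ← R2 + 5/21·R3.
R4 ← R4 + 38/21·R3.
R4 ← R4 / (-234/61).
R1 ← R1 + 46/61·R4.
R2 ← R2 − 115/122·R4.
R3 ← R3 − 89/61·R4.
Reading off the reduced rows gives x1 = 4, x2 = -6, x3 = 2, x4 = -2.

x1 = 4, x2 = -6, x3 = 2, x4 = -2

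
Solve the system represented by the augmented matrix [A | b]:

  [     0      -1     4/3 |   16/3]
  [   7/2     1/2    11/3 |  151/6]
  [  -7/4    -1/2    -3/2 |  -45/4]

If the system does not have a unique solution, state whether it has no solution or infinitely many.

Row-reduce:
Swap R1 and R2.
R1 ← R1 / (7/2).
R3 ← R3 + 7/4·R1.
R2 ← R2 / (-1).
R1 ← R1 − 1/7·R2.
R3 ← R3 + 1/4·R2.
Rank is 2 with 3 unknowns, leaving x_3 free.

infinitely many solutions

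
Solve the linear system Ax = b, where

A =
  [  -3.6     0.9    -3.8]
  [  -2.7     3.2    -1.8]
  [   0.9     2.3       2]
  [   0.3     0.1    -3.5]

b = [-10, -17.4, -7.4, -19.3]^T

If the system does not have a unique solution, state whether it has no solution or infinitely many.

x_1 = -4, x_2 = -6, x_3 = 5

Row-reduce the augmented matrix:
R1 ← R1 / (-18/5).
R2 ← R2 + 27/10·R1.
R3 ← R3 − 9/10·R1.
R4 ← R4 − 3/10·R1.
R2 ← R2 / (101/40).
R1 ← R1 + 1/4·R2.
R3 ← R3 − 101/40·R2.
R4 ← R4 − 7/40·R2.
Swap R3 and R4.
R3 ← R3 / (-2357/606).
R1 ← R1 − 1054/909·R3.
R2 ← R2 − 42/101·R3.
R4 reduces to 0 = 0, so the extra equation is consistent.
Reading off the reduced rows gives x_1 = -4, x_2 = -6, x_3 = 5.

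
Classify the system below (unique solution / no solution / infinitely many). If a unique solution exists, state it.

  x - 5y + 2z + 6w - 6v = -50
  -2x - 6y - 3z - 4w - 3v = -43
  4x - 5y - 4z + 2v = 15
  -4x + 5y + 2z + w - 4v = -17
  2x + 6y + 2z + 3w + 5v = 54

x = 5, y = 5, z = -3, w = 0, v = 4

Row-reduce the augmented matrix:
R2 ← R2 + 2·R1.
R3 ← R3 − 4·R1.
R4 ← R4 + 4·R1.
R5 ← R5 − 2·R1.
R2 ← R2 / (-16).
R1 ← R1 + 5·R2.
R3 ← R3 − 15·R2.
R4 ← R4 + 15·R2.
R5 ← R5 − 16·R2.
R3 ← R3 / (-177/16).
R1 ← R1 − 27/16·R3.
R2 ← R2 + 1/16·R3.
R4 ← R4 − 145/16·R3.
R5 ← R5 + 1·R3.
R4 ← R4 / (235/59).
R1 ← R1 − 58/59·R4.
R2 ← R2 + 24/59·R4.
R3 ← R3 − 88/59·R4.
R5 ← R5 − 29/59·R4.
R5 ← R5 / (337/235).
R1 ← R1 − 1082/705·R5.
R2 ← R2 − 314/705·R5.
R3 ← R3 − 337/705·R5.
R4 ← R4 + 736/705·R5.
Reading off the reduced rows gives x = 5, y = 5, z = -3, w = 0, v = 4.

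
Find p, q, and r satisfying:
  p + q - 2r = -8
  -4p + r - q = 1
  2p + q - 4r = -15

Row-reduce the augmented matrix:
R2 ← R2 + 4·R1.
R3 ← R3 − 2·R1.
R2 ← R2 / (3).
R1 ← R1 − 1·R2.
R3 ← R3 + 1·R2.
R3 ← R3 / (-7/3).
R1 ← R1 − 1/3·R3.
R2 ← R2 + 7/3·R3.
Reading off the reduced rows gives p = 1, q = -1, r = 4.

p = 1, q = -1, r = 4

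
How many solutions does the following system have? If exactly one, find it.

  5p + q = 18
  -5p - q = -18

infinitely many solutions

Row-reduce:
R1 ← R1 / (5).
R2 ← R2 + 5·R1.
Rank is 1 with 2 unknowns, leaving q free.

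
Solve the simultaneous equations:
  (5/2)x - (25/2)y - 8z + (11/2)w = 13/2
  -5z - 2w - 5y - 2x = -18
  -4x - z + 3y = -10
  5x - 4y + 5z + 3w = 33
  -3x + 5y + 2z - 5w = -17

Row-reduce:
R1 ← R1 / (5/2).
R2 ← R2 + 2·R1.
R3 ← R3 + 4·R1.
R4 ← R4 − 5·R1.
R5 ← R5 + 3·R1.
R2 ← R2 / (-15).
R1 ← R1 + 5·R2.
R3 ← R3 + 17·R2.
R4 ← R4 − 21·R2.
R5 ← R5 + 10·R2.
R3 ← R3 / (-22/25).
R1 ← R1 − 3/5·R3.
R2 ← R2 − 19/25·R3.
R4 ← R4 − 126/25·R3.
R4 ← R4 / (332/11).
R1 ← R1 − 61/11·R4.
R2 ← R2 − 56/11·R4.
R3 ← R3 + 76/11·R4.
Row 5 reduces to 0 = -2/3, a contradiction. The system is inconsistent.

no solution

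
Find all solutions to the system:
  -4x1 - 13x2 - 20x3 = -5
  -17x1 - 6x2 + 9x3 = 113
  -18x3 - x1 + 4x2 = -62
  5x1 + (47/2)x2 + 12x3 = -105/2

no solution

Row-reduce:
R1 ← R1 / (-4).
R2 ← R2 + 17·R1.
R3 ← R3 + 1·R1.
R4 ← R4 − 5·R1.
R2 ← R2 / (197/4).
R1 ← R1 − 13/4·R2.
R3 ← R3 − 29/4·R2.
R4 ← R4 − 29/4·R2.
R3 ← R3 / (-5287/197).
R1 ← R1 + 237/197·R3.
R2 ← R2 − 376/197·R3.
R4 ← R4 + 5287/197·R3.
Row 4 reduces to 0 = 2, a contradiction. The system is inconsistent.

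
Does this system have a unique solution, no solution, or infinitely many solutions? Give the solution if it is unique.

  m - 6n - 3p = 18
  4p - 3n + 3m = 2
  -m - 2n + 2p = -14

m = 6, n = 0, p = -4

Row-reduce the augmented matrix:
R2 ← R2 − 3·R1.
R3 ← R3 + 1·R1.
R2 ← R2 / (15).
R1 ← R1 + 6·R2.
R3 ← R3 + 8·R2.
R3 ← R3 / (89/15).
R1 ← R1 − 11/5·R3.
R2 ← R2 − 13/15·R3.
Reading off the reduced rows gives m = 6, n = 0, p = -4.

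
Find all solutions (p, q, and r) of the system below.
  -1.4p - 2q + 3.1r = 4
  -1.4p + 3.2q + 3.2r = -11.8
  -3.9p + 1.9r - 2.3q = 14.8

p = -3, q = -3, r = -2

Row-reduce the augmented matrix:
R1 ← R1 / (-7/5).
R2 ← R2 + 7/5·R1.
R3 ← R3 + 39/10·R1.
R2 ← R2 / (26/5).
R1 ← R1 − 10/7·R2.
R3 ← R3 − 229/70·R2.
R3 ← R3 / (-24747/3640).
R1 ← R1 + 204/91·R3.
R2 ← R2 − 1/52·R3.
Reading off the reduced rows gives p = -3, q = -3, r = -2.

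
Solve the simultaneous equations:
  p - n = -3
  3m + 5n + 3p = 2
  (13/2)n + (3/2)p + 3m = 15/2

no solution

Row-reduce:
Swap R1 and R2.
R1 ← R1 / (3).
R3 ← R3 − 3·R1.
R2 ← R2 / (-1).
R1 ← R1 − 5/3·R2.
R3 ← R3 − 3/2·R2.
Row 3 reduces to 0 = 1, a contradiction. The system is inconsistent.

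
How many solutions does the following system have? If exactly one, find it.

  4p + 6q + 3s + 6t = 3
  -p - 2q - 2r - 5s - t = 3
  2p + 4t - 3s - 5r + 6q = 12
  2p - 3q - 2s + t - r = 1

infinitely many solutions

Row-reduce:
R1 ← R1 / (4).
R2 ← R2 + 1·R1.
R3 ← R3 − 2·R1.
R4 ← R4 − 2·R1.
R2 ← R2 / (-1/2).
R1 ← R1 − 3/2·R2.
R3 ← R3 − 3·R2.
R4 ← R4 + 6·R2.
R3 ← R3 / (-17).
R1 ← R1 + 6·R3.
R2 ← R2 − 4·R3.
R4 ← R4 − 23·R3.
R4 ← R4 / (235/34).
R1 ← R1 + 24/17·R4.
R2 ← R2 − 49/34·R4.
R3 ← R3 − 30/17·R4.
Rank is 4 with 5 unknowns, leaving t free.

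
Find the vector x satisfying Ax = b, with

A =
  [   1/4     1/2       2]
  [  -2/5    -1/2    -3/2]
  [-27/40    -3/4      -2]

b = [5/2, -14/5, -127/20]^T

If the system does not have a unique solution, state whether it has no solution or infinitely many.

no solution

Row-reduce:
R1 ← R1 / (1/4).
R2 ← R2 + 2/5·R1.
R3 ← R3 + 27/40·R1.
R2 ← R2 / (3/10).
R1 ← R1 − 2·R2.
R3 ← R3 − 3/5·R2.
Row 3 reduces to 0 = -2, a contradiction. The system is inconsistent.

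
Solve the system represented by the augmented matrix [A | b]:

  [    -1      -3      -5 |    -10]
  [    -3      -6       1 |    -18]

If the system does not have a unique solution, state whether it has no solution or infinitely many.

infinitely many solutions

Row-reduce:
R1 ← R1 / (-1).
R2 ← R2 + 3·R1.
R2 ← R2 / (3).
R1 ← R1 − 3·R2.
Rank is 2 with 3 unknowns, leaving x_3 free.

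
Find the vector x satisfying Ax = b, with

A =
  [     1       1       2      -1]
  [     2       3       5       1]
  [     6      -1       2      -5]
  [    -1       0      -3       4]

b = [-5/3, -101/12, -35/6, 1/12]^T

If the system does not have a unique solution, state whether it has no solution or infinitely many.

Row-reduce the augmented matrix:
R2 ← R2 − 2·R1.
R3 ← R3 − 6·R1.
R4 ← R4 + 1·R1.
R1 ← R1 − 1·R2.
R3 ← R3 + 7·R2.
R4 ← R4 − 1·R2.
R3 ← R3 / (-3).
R1 ← R1 − 1·R3.
R2 ← R2 − 1·R3.
R4 ← R4 + 2·R3.
R4 ← R4 / (-44/3).
R1 ← R1 − 10/3·R4.
R2 ← R2 − 31/3·R4.
R3 ← R3 + 22/3·R4.
Reading off the reduced rows gives x_1 = -3/2, x_2 = 5/3, x_3 = -7/4, x_4 = -5/3.

x_1 = -3/2, x_2 = 5/3, x_3 = -7/4, x_4 = -5/3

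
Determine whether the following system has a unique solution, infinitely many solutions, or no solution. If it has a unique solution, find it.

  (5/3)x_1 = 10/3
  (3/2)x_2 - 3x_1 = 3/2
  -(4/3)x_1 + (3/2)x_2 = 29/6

Row-reduce the augmented matrix:
R1 ← R1 / (5/3).
R2 ← R2 + 3·R1.
R3 ← R3 + 4/3·R1.
R2 ← R2 / (3/2).
R3 ← R3 − 3/2·R2.
R3 reduces to 0 = 0, so the extra equation is consistent.
Reading off the reduced rows gives x_1 = 2, x_2 = 5.

x_1 = 2, x_2 = 5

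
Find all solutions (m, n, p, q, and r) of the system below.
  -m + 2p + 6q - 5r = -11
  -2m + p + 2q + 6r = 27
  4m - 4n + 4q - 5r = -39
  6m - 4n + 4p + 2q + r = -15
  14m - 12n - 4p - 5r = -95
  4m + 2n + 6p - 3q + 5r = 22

Row-reduce the augmented matrix:
R1 ← R1 / (-1).
R2 ← R2 + 2·R1.
R3 ← R3 − 4·R1.
R4 ← R4 − 6·R1.
R5 ← R5 − 14·R1.
R6 ← R6 − 4·R1.
Swap R2 and R3.
R2 ← R2 / (-4).
R4 ← R4 + 4·R2.
R5 ← R5 + 12·R2.
R6 ← R6 − 2·R2.
R3 ← R3 / (-3).
R1 ← R1 + 2·R3.
R2 ← R2 + 2·R3.
R4 ← R4 − 8·R3.
R6 ← R6 − 18·R3.
R4 ← R4 / (-50/3).
R1 ← R1 − 2/3·R4.
R2 ← R2 + 1/3·R4.
R3 ← R3 − 10/3·R4.
R6 ← R6 + 25·R4.
Swap R5 and R6.
R5 ← R5 / (21/2).
R1 ← R1 + 103/25·R5.
R2 ← R2 + 519/100·R5.
R3 ← R3 − 12/5·R5.
R4 ← R4 + 58/25·R5.
R6 reduces to 0 = 0, so the extra equation is consistent.
Reading off the reduced rows gives m = -4, n = 1, p = 3, q = -1, r = 3.

m = -4, n = 1, p = 3, q = -1, r = 3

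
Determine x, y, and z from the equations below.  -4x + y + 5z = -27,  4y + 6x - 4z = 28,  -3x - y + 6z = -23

x = 4, y = -1, z = -2

Row-reduce the augmented matrix:
R1 ← R1 / (-4).
R2 ← R2 − 6·R1.
R3 ← R3 + 3·R1.
R2 ← R2 / (11/2).
R1 ← R1 + 1/4·R2.
R3 ← R3 + 7/4·R2.
R3 ← R3 / (37/11).
R1 ← R1 + 12/11·R3.
R2 ← R2 − 7/11·R3.
Reading off the reduced rows gives x = 4, y = -1, z = -2.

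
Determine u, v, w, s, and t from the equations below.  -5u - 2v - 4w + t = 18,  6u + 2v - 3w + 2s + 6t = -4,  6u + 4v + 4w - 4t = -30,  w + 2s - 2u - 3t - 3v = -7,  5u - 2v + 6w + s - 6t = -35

Row-reduce the augmented matrix:
R1 ← R1 / (-5).
R2 ← R2 − 6·R1.
R3 ← R3 − 6·R1.
R4 ← R4 + 2·R1.
R5 ← R5 − 5·R1.
R2 ← R2 / (-2/5).
R1 ← R1 − 2/5·R2.
R3 ← R3 − 8/5·R2.
R4 ← R4 + 11/5·R2.
R5 ← R5 + 4·R2.
R3 ← R3 / (-32).
R1 ← R1 + 7·R3.
R2 ← R2 − 39/2·R3.
R4 ← R4 − 91/2·R3.
R5 ← R5 − 80·R3.
R4 ← R4 / (19/8).
R1 ← R1 − 1/4·R4.
R2 ← R2 + 1/8·R4.
R3 ← R3 + 1/4·R4.
R5 ← R5 − 1·R4.
R5 ← R5 / (-719/76).
R1 ← R1 − 37/19·R5.
R2 ← R2 + 47/19·R5.
R3 ← R3 + 55/38·R5.
R4 ← R4 + 193/76·R5.
Reading off the reduced rows gives u = -3, v = 0, w = 0, s = -2, t = 3.

u = -3, v = 0, w = 0, s = -2, t = 3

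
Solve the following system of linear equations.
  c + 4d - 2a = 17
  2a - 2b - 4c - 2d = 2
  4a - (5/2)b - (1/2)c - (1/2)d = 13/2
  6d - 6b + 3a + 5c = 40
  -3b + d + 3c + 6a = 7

no solution

Row-reduce:
R1 ← R1 / (-2).
R2 ← R2 − 2·R1.
R3 ← R3 − 4·R1.
R4 ← R4 − 3·R1.
R5 ← R5 − 6·R1.
R2 ← R2 / (-2).
R3 ← R3 + 5/2·R2.
R4 ← R4 + 6·R2.
R5 ← R5 + 3·R2.
R3 ← R3 / (21/4).
R1 ← R1 + 1/2·R3.
R2 ← R2 − 3/2·R3.
R4 ← R4 − 31/2·R3.
R5 ← R5 − 21/2·R3.
R4 ← R4 / (-184/21).
R1 ← R1 + 32/21·R4.
R2 ← R2 + 17/7·R4.
R3 ← R3 − 20/21·R4.
Row 5 reduces to 0 = -4, a contradiction. The system is inconsistent.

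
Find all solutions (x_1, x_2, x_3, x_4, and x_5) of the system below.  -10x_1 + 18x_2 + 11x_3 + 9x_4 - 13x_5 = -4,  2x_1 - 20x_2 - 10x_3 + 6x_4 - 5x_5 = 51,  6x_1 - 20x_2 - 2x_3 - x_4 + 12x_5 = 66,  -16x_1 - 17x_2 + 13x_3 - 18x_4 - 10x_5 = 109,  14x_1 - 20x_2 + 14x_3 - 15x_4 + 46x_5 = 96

Row-reduce:
R1 ← R1 / (-10).
R2 ← R2 − 2·R1.
R3 ← R3 − 6·R1.
R4 ← R4 + 16·R1.
R5 ← R5 − 14·R1.
R2 ← R2 / (-82/5).
R1 ← R1 + 9/5·R2.
R3 ← R3 + 46/5·R2.
R4 ← R4 + 229/5·R2.
R5 ← R5 − 26/5·R2.
R3 ← R3 / (368/41).
R1 ← R1 + 10/41·R3.
R2 ← R2 − 39/82·R3.
R4 ← R4 − 1409/82·R3.
R5 ← R5 − 1104/41·R3.
R4 ← R4 / (-39913/736).
R1 ← R1 + 323/184·R4.
R2 ← R2 + 351/736·R4.
R3 ← R3 − 1/368·R4.
Rank is 4 with 5 unknowns, leaving x_5 free.

infinitely many solutions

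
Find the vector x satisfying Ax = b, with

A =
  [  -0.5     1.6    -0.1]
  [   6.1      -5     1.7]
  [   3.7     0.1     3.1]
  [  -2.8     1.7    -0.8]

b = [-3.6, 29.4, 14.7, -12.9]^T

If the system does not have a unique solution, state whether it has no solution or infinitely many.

Row-reduce the augmented matrix:
R1 ← R1 / (-1/2).
R2 ← R2 − 61/10·R1.
R3 ← R3 − 37/10·R1.
R4 ← R4 + 14/5·R1.
R2 ← R2 / (363/25).
R1 ← R1 + 16/5·R2.
R3 ← R3 − 597/50·R2.
R4 ← R4 + 363/50·R2.
R3 ← R3 / (1189/605).
R1 ← R1 − 37/121·R3.
R2 ← R2 − 4/121·R3.
R4 reduces to 0 = 0, so the extra equation is consistent.
Reading off the reduced rows gives x_1 = 4, x_2 = -1, x_3 = 0.

x_1 = 4, x_2 = -1, x_3 = 0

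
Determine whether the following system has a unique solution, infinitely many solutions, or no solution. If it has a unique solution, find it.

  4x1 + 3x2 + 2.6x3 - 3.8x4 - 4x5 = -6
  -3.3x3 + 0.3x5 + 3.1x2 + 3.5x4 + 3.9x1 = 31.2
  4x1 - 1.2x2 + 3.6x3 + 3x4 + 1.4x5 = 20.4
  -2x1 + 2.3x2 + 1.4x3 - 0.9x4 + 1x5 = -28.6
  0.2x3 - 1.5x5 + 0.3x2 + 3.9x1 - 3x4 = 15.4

x1 = 6, x2 = -4, x3 = -4, x4 = 2, x5 = 0

Row-reduce the augmented matrix:
R1 ← R1 / (4).
R2 ← R2 − 39/10·R1.
R3 ← R3 − 4·R1.
R4 ← R4 + 2·R1.
R5 ← R5 − 39/10·R1.
R2 ← R2 / (7/40).
R1 ← R1 − 3/4·R2.
R3 ← R3 + 21/5·R2.
R4 ← R4 − 19/5·R2.
R5 ← R5 + 21/8·R2.
R3 ← R3 / (-3476/25).
R1 ← R1 − 898/35·R3.
R2 ← R2 + 1167/35·R3.
R4 ← R4 − 45291/350·R3.
R5 ← R5 + 4493/50·R3.
R4 ← R4 / (389887/48664).
R1 ← R1 − 16245/12166·R4.
R2 ← R2 + 46883/24332·R4.
R3 ← R3 + 4493/3476·R4.
R5 ← R5 + 256217/34760·R4.
R5 ← R5 / (55991599/19494350).
R1 ← R1 + 198583/389887·R5.
R2 ← R2 − 251653/1949435·R5.
R3 ← R3 − 599056/1949435·R5.
R4 ← R4 − 1615417/1949435·R5.
Reading off the reduced rows gives x1 = 6, x2 = -4, x3 = -4, x4 = 2, x5 = 0.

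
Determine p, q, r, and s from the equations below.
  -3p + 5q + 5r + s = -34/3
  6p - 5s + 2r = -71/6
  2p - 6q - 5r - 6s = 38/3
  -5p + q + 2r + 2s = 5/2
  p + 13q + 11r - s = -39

p = -5/4, q = -7/4, r = -4/3, s = 1/3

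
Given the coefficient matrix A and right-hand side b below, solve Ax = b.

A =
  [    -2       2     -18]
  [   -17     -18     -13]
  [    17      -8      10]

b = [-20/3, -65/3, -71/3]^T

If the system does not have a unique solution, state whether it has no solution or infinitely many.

x_1 = -1, x_2 = 5/3, x_3 = 2/3

Row-reduce the augmented matrix:
R1 ← R1 / (-2).
R2 ← R2 + 17·R1.
R3 ← R3 − 17·R1.
R2 ← R2 / (-35).
R1 ← R1 + 1·R2.
R3 ← R3 − 9·R2.
R3 ← R3 / (-107).
R1 ← R1 − 5·R3.
R2 ← R2 + 4·R3.
Reading off the reduced rows gives x_1 = -1, x_2 = 5/3, x_3 = 2/3.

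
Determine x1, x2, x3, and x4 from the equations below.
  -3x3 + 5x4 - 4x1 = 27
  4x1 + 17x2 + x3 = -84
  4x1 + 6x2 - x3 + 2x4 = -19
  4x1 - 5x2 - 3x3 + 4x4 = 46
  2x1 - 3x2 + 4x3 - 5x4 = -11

x1 = 0, x2 = -5, x3 = 1, x4 = 6

Row-reduce the augmented matrix:
R1 ← R1 / (-4).
R2 ← R2 − 4·R1.
R3 ← R3 − 4·R1.
R4 ← R4 − 4·R1.
R5 ← R5 − 2·R1.
R2 ← R2 / (17).
R3 ← R3 − 6·R2.
R4 ← R4 + 5·R2.
R5 ← R5 + 3·R2.
R3 ← R3 / (-56/17).
R1 ← R1 − 3/4·R3.
R2 ← R2 + 2/17·R3.
R4 ← R4 + 112/17·R3.
R5 ← R5 − 73/34·R3.
Swap R4 and R5.
R4 ← R4 / (201/112).
R1 ← R1 + 13/224·R4.
R2 ← R2 − 3/28·R4.
R3 ← R3 + 89/56·R4.
R5 reduces to 0 = 0, so the extra equation is consistent.
Reading off the reduced rows gives x1 = 0, x2 = -5, x3 = 1, x4 = 6.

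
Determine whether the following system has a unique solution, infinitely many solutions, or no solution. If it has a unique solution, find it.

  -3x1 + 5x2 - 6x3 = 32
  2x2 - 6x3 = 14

infinitely many solutions

Row-reduce:
R1 ← R1 / (-3).
R2 ← R2 / (2).
R1 ← R1 + 5/3·R2.
Rank is 2 with 3 unknowns, leaving x3 free.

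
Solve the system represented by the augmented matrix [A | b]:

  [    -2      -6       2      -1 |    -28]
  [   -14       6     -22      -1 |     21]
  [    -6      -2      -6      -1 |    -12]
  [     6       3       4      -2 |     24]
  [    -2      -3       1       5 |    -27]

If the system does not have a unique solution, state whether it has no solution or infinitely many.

Row-reduce:
R1 ← R1 / (-2).
R2 ← R2 + 14·R1.
R3 ← R3 + 6·R1.
R4 ← R4 − 6·R1.
R5 ← R5 + 2·R1.
R2 ← R2 / (48).
R1 ← R1 − 3·R2.
R3 ← R3 − 16·R2.
R4 ← R4 + 15·R2.
R5 ← R5 − 3·R2.
Swap R3 and R4.
R3 ← R3 / (-5/4).
R1 ← R1 − 5/4·R3.
R2 ← R2 + 3/4·R3.
R5 ← R5 − 5/4·R3.
Swap R4 and R5.
R4 ← R4 / (5/2).
R1 ← R1 + 3·R4.
R2 ← R2 − 2·R4.
R3 ← R3 − 5/2·R4.
Row 5 reduces to 0 = -1/3, a contradiction. The system is inconsistent.

no solution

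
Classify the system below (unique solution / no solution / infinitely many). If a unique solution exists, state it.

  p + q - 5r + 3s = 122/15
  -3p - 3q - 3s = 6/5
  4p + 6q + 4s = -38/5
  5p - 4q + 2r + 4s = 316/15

p = 0, q = -3, r = -2/3, s = 13/5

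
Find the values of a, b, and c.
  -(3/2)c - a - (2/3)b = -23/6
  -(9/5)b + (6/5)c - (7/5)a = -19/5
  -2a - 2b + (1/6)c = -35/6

a = 1, b = 2, c = 1

Row-reduce the augmented matrix:
R1 ← R1 / (-1).
R2 ← R2 + 7/5·R1.
R3 ← R3 + 2·R1.
R2 ← R2 / (-13/15).
R1 ← R1 − 2/3·R2.
R3 ← R3 + 2/3·R2.
R3 ← R3 / (49/78).
R1 ← R1 − 105/26·R3.
R2 ← R2 + 99/26·R3.
Reading off the reduced rows gives a = 1, b = 2, c = 1.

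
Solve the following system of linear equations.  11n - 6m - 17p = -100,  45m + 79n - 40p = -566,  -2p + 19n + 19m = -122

infinitely many solutions

Row-reduce:
R1 ← R1 / (-6).
R2 ← R2 − 45·R1.
R3 ← R3 − 19·R1.
R2 ← R2 / (323/2).
R1 ← R1 + 11/6·R2.
R3 ← R3 − 323/6·R2.
Rank is 2 with 3 unknowns, leaving p free.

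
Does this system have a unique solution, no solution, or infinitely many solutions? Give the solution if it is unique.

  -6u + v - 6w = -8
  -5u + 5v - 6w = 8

infinitely many solutions

Row-reduce:
R1 ← R1 / (-6).
R2 ← R2 + 5·R1.
R2 ← R2 / (25/6).
R1 ← R1 + 1/6·R2.
Rank is 2 with 3 unknowns, leaving w free.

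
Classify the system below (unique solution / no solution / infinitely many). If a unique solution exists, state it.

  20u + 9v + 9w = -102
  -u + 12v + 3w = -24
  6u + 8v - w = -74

Row-reduce the augmented matrix:
R1 ← R1 / (20).
R2 ← R2 + 1·R1.
R3 ← R3 − 6·R1.
R2 ← R2 / (249/20).
R1 ← R1 − 9/20·R2.
R3 ← R3 − 53/10·R2.
R3 ← R3 / (-429/83).
R1 ← R1 − 27/83·R3.
R2 ← R2 − 23/83·R3.
Reading off the reduced rows gives u = -6, v = -4, w = 6.

u = -6, v = -4, w = 6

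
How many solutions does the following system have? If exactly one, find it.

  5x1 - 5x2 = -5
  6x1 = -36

x1 = -6, x2 = -5

Row-reduce the augmented matrix:
R1 ← R1 / (5).
R2 ← R2 − 6·R1.
R2 ← R2 / (6).
R1 ← R1 + 1·R2.
Reading off the reduced rows gives x1 = -6, x2 = -5.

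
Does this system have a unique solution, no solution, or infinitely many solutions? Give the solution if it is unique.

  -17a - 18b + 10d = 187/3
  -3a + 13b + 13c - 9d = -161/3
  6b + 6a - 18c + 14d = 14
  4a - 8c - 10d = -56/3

a = 1/3, b = -8/3, c = 0, d = 2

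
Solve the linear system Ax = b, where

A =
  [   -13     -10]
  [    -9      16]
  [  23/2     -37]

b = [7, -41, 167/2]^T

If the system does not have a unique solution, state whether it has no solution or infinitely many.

Row-reduce:
R1 ← R1 / (-13).
R2 ← R2 + 9·R1.
R3 ← R3 − 23/2·R1.
R2 ← R2 / (298/13).
R1 ← R1 − 10/13·R2.
R3 ← R3 + 596/13·R2.
Row 3 reduces to 0 = -2, a contradiction. The system is inconsistent.

no solution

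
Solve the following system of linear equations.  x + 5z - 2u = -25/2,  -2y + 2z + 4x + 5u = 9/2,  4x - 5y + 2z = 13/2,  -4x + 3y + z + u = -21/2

x = 1, y = -3/2, z = -5/2, u = 1/2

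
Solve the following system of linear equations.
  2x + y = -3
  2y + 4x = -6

infinitely many solutions

Row-reduce:
R1 ← R1 / (2).
R2 ← R2 − 4·R1.
Rank is 1 with 2 unknowns, leaving y free.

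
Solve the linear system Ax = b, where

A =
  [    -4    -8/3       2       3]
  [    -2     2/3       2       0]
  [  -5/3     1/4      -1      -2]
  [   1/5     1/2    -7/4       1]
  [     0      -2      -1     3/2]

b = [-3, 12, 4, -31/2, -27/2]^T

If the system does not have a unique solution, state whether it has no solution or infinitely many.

x_1 = 0, x_2 = 0, x_3 = 6, x_4 = -5

Row-reduce the augmented matrix:
R1 ← R1 / (-4).
R2 ← R2 + 2·R1.
R3 ← R3 + 5/3·R1.
R4 ← R4 − 1/5·R1.
R2 ← R2 / (2).
R1 ← R1 − 2/3·R2.
R3 ← R3 − 49/36·R2.
R4 ← R4 − 11/30·R2.
R5 ← R5 + 2·R2.
R3 ← R3 / (-181/72).
R1 ← R1 + 5/6·R3.
R2 ← R2 − 1/2·R3.
R4 ← R4 + 11/6·R3.
R4 ← R4 / (22087/7240).
R1 ← R1 − 177/362·R4.
R2 ← R2 + 216/181·R4.
R3 ← R3 − 321/362·R4.
R5 reduces to 0 = 0, so the extra equation is consistent.
Reading off the reduced rows gives x_1 = 0, x_2 = 0, x_3 = 6, x_4 = -5.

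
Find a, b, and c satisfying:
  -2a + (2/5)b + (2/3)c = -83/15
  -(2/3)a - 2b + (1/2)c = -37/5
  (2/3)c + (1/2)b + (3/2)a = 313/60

a = 3, b = 5/2, c = -4/5

Row-reduce the augmented matrix:
R1 ← R1 / (-2).
R2 ← R2 + 2/3·R1.
R3 ← R3 − 3/2·R1.
R2 ← R2 / (-32/15).
R1 ← R1 + 1/5·R2.
R3 ← R3 − 4/5·R2.
R3 ← R3 / (61/48).
R1 ← R1 + 23/64·R3.
R2 ← R2 + 25/192·R3.
Reading off the reduced rows gives a = 3, b = 5/2, c = -4/5.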